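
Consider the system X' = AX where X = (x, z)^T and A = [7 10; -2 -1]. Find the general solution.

Coefficient matrix A = [[7, 10], [-2, -1]].
Characteristic polynomial det(A - λI) = λ^2 - 6λ + 13 = 0.
Eigenvalues λ = 3 ± 2i (complex conjugate pair).
For λ=3+2i: an eigenvector is (1,0) - i(2,-1) = (1 - 2i, 0 + i).
A real fundamental pair from Re and Im of e^((3+2i)t)v: X_1 = e^(3t)(cos(2t)·(1,0) + sin(2t)·(2,-1)), X_2 = e^(3t)(sin(2t)·(1,0) - cos(2t)·(2,-1)).
General solution: c_1X_1 + c_2X_2.

x(t) = 2c_1e^(3t)sin(2t) + c_1e^(3t)cos(2t) + c_2e^(3t)sin(2t) - 2c_2e^(3t)cos(2t), z(t) = -c_1e^(3t)sin(2t) + c_2e^(3t)cos(2t)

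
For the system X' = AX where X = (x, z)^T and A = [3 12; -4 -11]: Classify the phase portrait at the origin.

A = [[3,12],[-4,-11]]; det(A-λI) = λ^2 + 8λ + 15.
λ = -5, -3: both negative.

stable node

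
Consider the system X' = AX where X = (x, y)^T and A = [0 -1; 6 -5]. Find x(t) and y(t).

x(t) = -C_1e^(-3t) - C_2e^(-2t), y(t) = -3C_1e^(-3t) - 2C_2e^(-2t)

Coefficient matrix A = [[0, -1], [6, -5]].
Characteristic polynomial det(A - λI) = λ^2 + 5λ + 6 = 0.
Eigenvalues λ = -3, -2.
For λ=-3: (A-λI) row 1 is [3, -1], so an eigenvector is (-1, -3).
For λ=-2: (A-λI) row 1 is [2, -1], so an eigenvector is (-1, -2).
General solution: C_1e^(-3t)(-1,-3) + C_2e^(-2t)(-1,-2).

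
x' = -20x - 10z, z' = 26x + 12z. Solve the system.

x(t) = C_1e^(-4t)sin(2t) - 2C_1e^(-4t)cos(2t) - 2C_2e^(-4t)sin(2t) - C_2e^(-4t)cos(2t), z(t) = -2C_1e^(-4t)sin(2t) + 3C_1e^(-4t)cos(2t) + 3C_2e^(-4t)sin(2t) + 2C_2e^(-4t)cos(2t)

Coefficient matrix A = [[-20, -10], [26, 12]].
Characteristic polynomial det(A - λI) = λ^2 + 8λ + 20 = 0.
Eigenvalues λ = -4 ± 2i (complex conjugate pair).
For λ=-4+2i: an eigenvector is (-2,3) - i(1,-2) = (-2 - i, 3 + 2i).
A real fundamental pair from Re and Im of e^((-4+2i)t)v: X_1 = e^(-4t)(cos(2t)·(-2,3) + sin(2t)·(1,-2)), X_2 = e^(-4t)(sin(2t)·(-2,3) - cos(2t)·(1,-2)).
General solution: C_1X_1 + C_2X_2.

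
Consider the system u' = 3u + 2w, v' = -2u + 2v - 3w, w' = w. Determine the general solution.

Coefficient matrix A = [[3, 0, 2], [-2, 2, -3], [0, 0, 1]].
det(A - λI) = 0 gives eigenvalues λ = 3, 2, 1.
For λ=3: eigenvector (1,-2,0).
For λ=2: eigenvector (0,1,0).
For λ=1: eigenvector (-1,1,1).
General solution: c_1e^(3t)(1,-2,0) + c_2e^(2t)(0,1,0) + c_3e^(t)(-1,1,1).

u(t) = c_1e^(3t) - c_3e^(t), v(t) = -2c_1e^(3t) + c_2e^(2t) + c_3e^(t), w(t) = c_3e^(t)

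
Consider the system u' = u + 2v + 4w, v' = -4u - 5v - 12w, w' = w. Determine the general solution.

Coefficient matrix A = [[1, 2, 4], [-4, -5, -12], [0, 0, 1]].
det(A - λI) = 0 gives eigenvalues λ = -1, -3, 1.
For λ=-1: eigenvector (1,-1,0).
For λ=-3: eigenvector (-1,2,0).
For λ=1: eigenvector (0,-2,1).
General solution: K_1e^(-t)(1,-1,0) + K_2e^(-3t)(-1,2,0) + K_3e^(t)(0,-2,1).

u(t) = K_1e^(-t) - K_2e^(-3t), v(t) = -K_1e^(-t) + 2K_2e^(-3t) - 2K_3e^(t), w(t) = K_3e^(t)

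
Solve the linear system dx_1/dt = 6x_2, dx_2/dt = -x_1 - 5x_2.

x_1(t) = 2c_1e^(-3t) - 3c_2e^(-2t), x_2(t) = -c_1e^(-3t) + c_2e^(-2t)

Coefficient matrix A = [[0, 6], [-1, -5]].
Characteristic polynomial det(A - λI) = λ^2 + 5λ + 6 = 0.
Eigenvalues λ = -3, -2.
For λ=-3: (A-λI) row 1 is [3, 6], so an eigenvector is (2, -1).
For λ=-2: (A-λI) row 1 is [2, 6], so an eigenvector is (-3, 1).
General solution: c_1e^(-3t)(2,-1) + c_2e^(-2t)(-3,1).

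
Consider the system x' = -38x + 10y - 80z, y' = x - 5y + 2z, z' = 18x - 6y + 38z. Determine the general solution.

Coefficient matrix A = [[-38, 10, -80], [1, -5, 2], [18, -6, 38]].
det(A - λI) = 0 gives eigenvalues λ = 2, -3, -4.
For λ=2: eigenvector (-2,0,1).
For λ=-3: eigenvector (14,1,-6).
For λ=-4: eigenvector (-5,-1,2).
General solution: K_1e^(2t)(-2,0,1) + K_2e^(-3t)(14,1,-6) + K_3e^(-4t)(-5,-1,2).

x(t) = -2K_1e^(2t) + 14K_2e^(-3t) - 5K_3e^(-4t), y(t) = K_2e^(-3t) - K_3e^(-4t), z(t) = K_1e^(2t) - 6K_2e^(-3t) + 2K_3e^(-4t)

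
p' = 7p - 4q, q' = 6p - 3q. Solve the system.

Coefficient matrix A = [[7, -4], [6, -3]].
Characteristic polynomial det(A - λI) = λ^2 - 4λ + 3 = 0.
Eigenvalues λ = 3, 1.
For λ=3: (A-λI) row 1 is [4, -4], so an eigenvector is (-1, -1).
For λ=1: (A-λI) row 1 is [6, -4], so an eigenvector is (-2, -3).
General solution: c_1e^(3t)(-1,-1) + c_2e^(t)(-2,-3).

p(t) = -c_1e^(3t) - 2c_2e^(t), q(t) = -c_1e^(3t) - 3c_2e^(t)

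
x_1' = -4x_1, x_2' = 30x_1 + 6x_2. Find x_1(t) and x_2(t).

x_1(t) = C_1e^(-4t), x_2(t) = -3C_1e^(-4t) + C_2e^(6t)

Coefficient matrix A = [[-4, 0], [30, 6]].
Characteristic polynomial det(A - λI) = λ^2 - 2λ - 24 = 0.
Eigenvalues λ = -4, 6.
For λ=-4: (A-λI) row 2 is [30, 10], so an eigenvector is (1, -3).
For λ=6: (A-λI) row 1 is [-10, 0], so an eigenvector is (0, 1).
General solution: C_1e^(-4t)(1,-3) + C_2e^(6t)(0,1).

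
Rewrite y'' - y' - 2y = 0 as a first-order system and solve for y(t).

Let x_1 = y, x_2 = y'. Then x_1' = x_2 and x_2' = 2x_1 + x_2.
A = [[0,1],[2,1]]; det(A-λI) = λ^2 - λ - 2.
Eigenvalues λ = 2, -1 with eigenvectors (1,2), (1,-1).

y(t) = K_1e^(2t) + K_2e^(-t)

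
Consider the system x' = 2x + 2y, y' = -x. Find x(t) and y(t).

x(t) = C_1e^(t)sin(t) + C_1e^(t)cos(t) + C_2e^(t)sin(t) - C_2e^(t)cos(t), y(t) = -C_1e^(t)sin(t) + C_2e^(t)cos(t)

Coefficient matrix A = [[2, 2], [-1, 0]].
Characteristic polynomial det(A - λI) = λ^2 - 2λ + 2 = 0.
Eigenvalues λ = 1 ± i (complex conjugate pair).
For λ=1+i: an eigenvector is (1,0) - i(1,-1) = (1 - i, 0 + i).
A real fundamental pair from Re and Im of e^((1+i)t)v: X_1 = e^(t)(cos(t)·(1,0) + sin(t)·(1,-1)), X_2 = e^(t)(sin(t)·(1,0) - cos(t)·(1,-1)).
General solution: C_1X_1 + C_2X_2.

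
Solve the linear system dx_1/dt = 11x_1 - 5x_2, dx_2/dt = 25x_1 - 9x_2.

Coefficient matrix A = [[11, -5], [25, -9]].
Characteristic polynomial det(A - λI) = λ^2 - 2λ + 26 = 0.
Eigenvalues λ = 1 ± 5i (complex conjugate pair).
For λ=1+5i: an eigenvector is (0,-1) - i(1,2) = (0 - i, -1 - 2i).
A real fundamental pair from Re and Im of e^((1+5i)t)v: X_1 = e^(t)(cos(5t)·(0,-1) + sin(5t)·(1,2)), X_2 = e^(t)(sin(5t)·(0,-1) - cos(5t)·(1,2)).
General solution: K_1X_1 + K_2X_2.

x_1(t) = K_1e^(t)sin(5t) - K_2e^(t)cos(5t), x_2(t) = 2K_1e^(t)sin(5t) - K_1e^(t)cos(5t) - K_2e^(t)sin(5t) - 2K_2e^(t)cos(5t)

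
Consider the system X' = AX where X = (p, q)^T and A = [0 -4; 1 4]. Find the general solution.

Coefficient matrix A = [[0, -4], [1, 4]].
Characteristic polynomial det(A - λI) = λ^2 - 4λ + 4 = 0.
Single eigenvalue λ = 2 with algebraic multiplicity 2.
Eigenvector v = (-2,1); generalized eigenvector w with (A-λI)w=v is (-3,2).
General solution: e^(2t)[C_1·v + C_2·(t·v + w)].

p(t) = -2C_1e^(2t) - 2C_2te^(2t) - 3C_2e^(2t), q(t) = C_1e^(2t) + C_2te^(2t) + 2C_2e^(2t)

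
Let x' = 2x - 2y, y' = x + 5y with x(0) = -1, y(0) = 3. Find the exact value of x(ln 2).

-48

A = [[2,-2],[1,5]]; eigenvalues λ = 4, 3.
Eigenvectors: (1,-1) for λ=4, (-2,1) for λ=3.
From the initial condition, c_1 = -5, c_2 = -2.
x(ln 2) = (-5)(2^4)(1) + (-2)(2^3)(-2) = -48.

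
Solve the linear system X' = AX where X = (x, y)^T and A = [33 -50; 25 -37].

x(t) = -3c_1e^(-2t)sin(5t) + c_1e^(-2t)cos(5t) + c_2e^(-2t)sin(5t) + 3c_2e^(-2t)cos(5t), y(t) = -2c_1e^(-2t)sin(5t) + c_1e^(-2t)cos(5t) + c_2e^(-2t)sin(5t) + 2c_2e^(-2t)cos(5t)

Coefficient matrix A = [[33, -50], [25, -37]].
Characteristic polynomial det(A - λI) = λ^2 + 4λ + 29 = 0.
Eigenvalues λ = -2 ± 5i (complex conjugate pair).
For λ=-2+5i: an eigenvector is (1,1) - i(-3,-2) = (1 + 3i, 1 + 2i).
A real fundamental pair from Re and Im of e^((-2+5i)t)v: X_1 = e^(-2t)(cos(5t)·(1,1) + sin(5t)·(-3,-2)), X_2 = e^(-2t)(sin(5t)·(1,1) - cos(5t)·(-3,-2)).
General solution: c_1X_1 + c_2X_2.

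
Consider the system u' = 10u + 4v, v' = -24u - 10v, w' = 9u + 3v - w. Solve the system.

Coefficient matrix A = [[10, 4, 0], [-24, -10, 0], [9, 3, -1]].
det(A - λI) = 0 gives eigenvalues λ = -2, -1, 2.
For λ=-2: eigenvector (1,-3,0).
For λ=-1: eigenvector (0,0,1).
For λ=2: eigenvector (1,-2,1).
General solution: C_1e^(-2t)(1,-3,0) + C_2e^(-t)(0,0,1) + C_3e^(2t)(1,-2,1).

u(t) = C_1e^(-2t) + C_3e^(2t), v(t) = -3C_1e^(-2t) - 2C_3e^(2t), w(t) = C_2e^(-t) + C_3e^(2t)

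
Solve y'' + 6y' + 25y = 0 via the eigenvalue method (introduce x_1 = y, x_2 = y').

Let x_1 = y, x_2 = y'. Then x_1' = x_2 and x_2' = -25x_1 - 6x_2.
A = [[0,1],[-25,-6]]; det(A-λI) = λ^2 + 6λ + 25.
Eigenvalues λ = -3 ± 4i.

y(t) = C_1e^(-3t)cos(4t) + C_2e^(-3t)sin(4t)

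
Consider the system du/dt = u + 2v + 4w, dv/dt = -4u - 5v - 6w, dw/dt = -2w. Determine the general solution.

Coefficient matrix A = [[1, 2, 4], [-4, -5, -6], [0, 0, -2]].
det(A - λI) = 0 gives eigenvalues λ = -1, -3, -2.
For λ=-1: eigenvector (1,-1,0).
For λ=-3: eigenvector (-1,2,0).
For λ=-2: eigenvector (0,-2,1).
General solution: C_1e^(-t)(1,-1,0) + C_2e^(-3t)(-1,2,0) + C_3e^(-2t)(0,-2,1).

u(t) = C_1e^(-t) - C_2e^(-3t), v(t) = -C_1e^(-t) + 2C_2e^(-3t) - 2C_3e^(-2t), w(t) = C_3e^(-2t)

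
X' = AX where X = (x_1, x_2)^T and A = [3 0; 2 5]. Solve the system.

x_1(t) = -C_2e^(3t), x_2(t) = C_1e^(5t) + C_2e^(3t)

Coefficient matrix A = [[3, 0], [2, 5]].
Characteristic polynomial det(A - λI) = λ^2 - 8λ + 15 = 0.
Eigenvalues λ = 5, 3.
For λ=5: (A-λI) row 1 is [-2, 0], so an eigenvector is (0, 1).
For λ=3: (A-λI) row 2 is [2, 2], so an eigenvector is (-1, 1).
General solution: C_1e^(5t)(0,1) + C_2e^(3t)(-1,1).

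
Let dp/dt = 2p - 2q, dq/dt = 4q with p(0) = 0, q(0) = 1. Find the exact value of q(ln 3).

A = [[2,-2],[0,4]]; eigenvalues λ = 2, 4.
Eigenvectors: (-1,0) for λ=2, (1,-1) for λ=4.
From the initial condition, c_1 = -1, c_2 = -1.
q(ln 3) = (-1)(3^2)(0) + (-1)(3^4)(-1) = 81.

81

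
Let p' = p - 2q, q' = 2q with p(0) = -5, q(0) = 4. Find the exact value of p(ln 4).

A = [[1,-2],[0,2]]; eigenvalues λ = 2, 1.
Eigenvectors: (2,-1) for λ=2, (-1,0) for λ=1.
From the initial condition, c_1 = -4, c_2 = -3.
p(ln 4) = (-4)(4^2)(2) + (-3)(4^1)(-1) = -116.

-116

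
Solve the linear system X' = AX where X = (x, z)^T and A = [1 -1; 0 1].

x(t) = c_1e^(t) + c_2te^(t) - 2c_2e^(t), z(t) = -c_2e^(t)

Coefficient matrix A = [[1, -1], [0, 1]].
Characteristic polynomial det(A - λI) = λ^2 - 2λ + 1 = 0.
Single eigenvalue λ = 1 with algebraic multiplicity 2.
Eigenvector v = (1,0); generalized eigenvector w with (A-λI)w=v is (-2,-1).
General solution: e^(t)[c_1·v + c_2·(t·v + w)].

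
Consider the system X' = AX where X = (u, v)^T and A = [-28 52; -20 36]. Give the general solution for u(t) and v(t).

u(t) = -2K_1e^(4t)sin(4t) - 3K_1e^(4t)cos(4t) - 3K_2e^(4t)sin(4t) + 2K_2e^(4t)cos(4t), v(t) = -K_1e^(4t)sin(4t) - 2K_1e^(4t)cos(4t) - 2K_2e^(4t)sin(4t) + K_2e^(4t)cos(4t)

Coefficient matrix A = [[-28, 52], [-20, 36]].
Characteristic polynomial det(A - λI) = λ^2 - 8λ + 32 = 0.
Eigenvalues λ = 4 ± 4i (complex conjugate pair).
For λ=4+4i: an eigenvector is (-3,-2) - i(-2,-1) = (-3 + 2i, -2 + i).
A real fundamental pair from Re and Im of e^((4+4i)t)v: X_1 = e^(4t)(cos(4t)·(-3,-2) + sin(4t)·(-2,-1)), X_2 = e^(4t)(sin(4t)·(-3,-2) - cos(4t)·(-2,-1)).
General solution: K_1X_1 + K_2X_2.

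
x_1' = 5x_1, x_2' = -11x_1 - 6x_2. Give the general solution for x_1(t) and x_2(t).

Coefficient matrix A = [[5, 0], [-11, -6]].
Characteristic polynomial det(A - λI) = λ^2 + λ - 30 = 0.
Eigenvalues λ = 5, -6.
For λ=5: (A-λI) row 2 is [-11, -11], so an eigenvector is (1, -1).
For λ=-6: (A-λI) row 1 is [11, 0], so an eigenvector is (0, 1).
General solution: c_1e^(5t)(1,-1) + c_2e^(-6t)(0,1).

x_1(t) = c_1e^(5t), x_2(t) = -c_1e^(5t) + c_2e^(-6t)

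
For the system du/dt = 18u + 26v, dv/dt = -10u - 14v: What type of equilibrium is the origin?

unstable spiral

A = [[18,26],[-10,-14]]; det(A-λI) = λ^2 - 4λ + 8.
λ = 2 ± 2i: positive real part.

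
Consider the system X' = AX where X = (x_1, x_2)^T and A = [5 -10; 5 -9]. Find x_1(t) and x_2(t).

x_1(t) = -3K_1e^(-2t)sin(t) + K_1e^(-2t)cos(t) + K_2e^(-2t)sin(t) + 3K_2e^(-2t)cos(t), x_2(t) = -2K_1e^(-2t)sin(t) + K_1e^(-2t)cos(t) + K_2e^(-2t)sin(t) + 2K_2e^(-2t)cos(t)

Coefficient matrix A = [[5, -10], [5, -9]].
Characteristic polynomial det(A - λI) = λ^2 + 4λ + 5 = 0.
Eigenvalues λ = -2 ± i (complex conjugate pair).
For λ=-2+i: an eigenvector is (1,1) - i(-3,-2) = (1 + 3i, 1 + 2i).
A real fundamental pair from Re and Im of e^((-2+i)t)v: X_1 = e^(-2t)(cos(t)·(1,1) + sin(t)·(-3,-2)), X_2 = e^(-2t)(sin(t)·(1,1) - cos(t)·(-3,-2)).
General solution: K_1X_1 + K_2X_2.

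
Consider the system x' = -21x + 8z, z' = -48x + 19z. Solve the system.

Coefficient matrix A = [[-21, 8], [-48, 19]].
Characteristic polynomial det(A - λI) = λ^2 + 2λ - 15 = 0.
Eigenvalues λ = 3, -5.
For λ=3: (A-λI) row 1 is [-24, 8], so an eigenvector is (1, 3).
For λ=-5: (A-λI) row 1 is [-16, 8], so an eigenvector is (1, 2).
General solution: C_1e^(3t)(1,3) + C_2e^(-5t)(1,2).

x(t) = C_1e^(3t) + C_2e^(-5t), z(t) = 3C_1e^(3t) + 2C_2e^(-5t)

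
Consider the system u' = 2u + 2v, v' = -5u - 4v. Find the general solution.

Coefficient matrix A = [[2, 2], [-5, -4]].
Characteristic polynomial det(A - λI) = λ^2 + 2λ + 2 = 0.
Eigenvalues λ = -1 ± i (complex conjugate pair).
For λ=-1+i: an eigenvector is (1,-1) - i(1,-2) = (1 - i, -1 + 2i).
A real fundamental pair from Re and Im of e^((-1+i)t)v: X_1 = e^(-t)(cos(t)·(1,-1) + sin(t)·(1,-2)), X_2 = e^(-t)(sin(t)·(1,-1) - cos(t)·(1,-2)).
General solution: c_1X_1 + c_2X_2.

u(t) = c_1e^(-t)sin(t) + c_1e^(-t)cos(t) + c_2e^(-t)sin(t) - c_2e^(-t)cos(t), v(t) = -2c_1e^(-t)sin(t) - c_1e^(-t)cos(t) - c_2e^(-t)sin(t) + 2c_2e^(-t)cos(t)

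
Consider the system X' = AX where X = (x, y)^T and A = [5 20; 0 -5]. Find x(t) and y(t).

Coefficient matrix A = [[5, 20], [0, -5]].
Characteristic polynomial det(A - λI) = λ^2 - 25 = 0.
Eigenvalues λ = -5, 5.
For λ=-5: (A-λI) row 1 is [10, 20], so an eigenvector is (2, -1).
For λ=5: (A-λI) row 1 is [0, 20], so an eigenvector is (1, 0).
General solution: c_1e^(-5t)(2,-1) + c_2e^(5t)(1,0).

x(t) = 2c_1e^(-5t) + c_2e^(5t), y(t) = -c_1e^(-5t)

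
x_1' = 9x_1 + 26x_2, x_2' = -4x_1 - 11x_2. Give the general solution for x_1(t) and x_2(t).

x_1(t) = -2K_1e^(-t)sin(2t) - 3K_1e^(-t)cos(2t) - 3K_2e^(-t)sin(2t) + 2K_2e^(-t)cos(2t), x_2(t) = K_1e^(-t)sin(2t) + K_1e^(-t)cos(2t) + K_2e^(-t)sin(2t) - K_2e^(-t)cos(2t)

Coefficient matrix A = [[9, 26], [-4, -11]].
Characteristic polynomial det(A - λI) = λ^2 + 2λ + 5 = 0.
Eigenvalues λ = -1 ± 2i (complex conjugate pair).
For λ=-1+2i: an eigenvector is (-3,1) - i(-2,1) = (-3 + 2i, 1 - i).
A real fundamental pair from Re and Im of e^((-1+2i)t)v: X_1 = e^(-t)(cos(2t)·(-3,1) + sin(2t)·(-2,1)), X_2 = e^(-t)(sin(2t)·(-3,1) - cos(2t)·(-2,1)).
General solution: K_1X_1 + K_2X_2.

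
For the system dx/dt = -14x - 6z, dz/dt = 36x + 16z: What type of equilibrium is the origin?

A = [[-14,-6],[36,16]]; det(A-λI) = λ^2 - 2λ - 8.
λ = 4, -2: opposite signs.

saddle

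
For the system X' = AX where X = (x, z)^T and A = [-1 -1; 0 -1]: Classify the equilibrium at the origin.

A = [[-1,-1],[0,-1]]; det(A-λI) = λ^2 + 2λ + 1.
repeated λ = -1 with a single eigenvector.

stable improper node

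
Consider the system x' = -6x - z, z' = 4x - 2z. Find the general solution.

x(t) = -c_1e^(-4t) - c_2te^(-4t) + 2c_2e^(-4t), z(t) = 2c_1e^(-4t) + 2c_2te^(-4t) - 3c_2e^(-4t)

Coefficient matrix A = [[-6, -1], [4, -2]].
Characteristic polynomial det(A - λI) = λ^2 + 8λ + 16 = 0.
Single eigenvalue λ = -4 with algebraic multiplicity 2.
Eigenvector v = (-1,2); generalized eigenvector w with (A-λI)w=v is (2,-3).
General solution: e^(-4t)[c_1·v + c_2·(t·v + w)].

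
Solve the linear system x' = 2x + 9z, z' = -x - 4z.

Coefficient matrix A = [[2, 9], [-1, -4]].
Characteristic polynomial det(A - λI) = λ^2 + 2λ + 1 = 0.
Single eigenvalue λ = -1 with algebraic multiplicity 2.
Eigenvector v = (3,-1); generalized eigenvector w with (A-λI)w=v is (-2,1).
General solution: e^(-t)[C_1·v + C_2·(t·v + w)].

x(t) = 3C_1e^(-t) + 3C_2te^(-t) - 2C_2e^(-t), z(t) = -C_1e^(-t) - C_2te^(-t) + C_2e^(-t)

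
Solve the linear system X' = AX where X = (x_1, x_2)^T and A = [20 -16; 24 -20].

x_1(t) = K_1e^(4t) + 2K_2e^(-4t), x_2(t) = K_1e^(4t) + 3K_2e^(-4t)

Coefficient matrix A = [[20, -16], [24, -20]].
Characteristic polynomial det(A - λI) = λ^2 - 16 = 0.
Eigenvalues λ = 4, -4.
For λ=4: (A-λI) row 1 is [16, -16], so an eigenvector is (1, 1).
For λ=-4: (A-λI) row 1 is [24, -16], so an eigenvector is (2, 3).
General solution: K_1e^(4t)(1,1) + K_2e^(-4t)(2,3).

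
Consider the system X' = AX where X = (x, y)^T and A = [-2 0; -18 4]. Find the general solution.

x(t) = -c_1e^(-2t), y(t) = -3c_1e^(-2t) + c_2e^(4t)

Coefficient matrix A = [[-2, 0], [-18, 4]].
Characteristic polynomial det(A - λI) = λ^2 - 2λ - 8 = 0.
Eigenvalues λ = -2, 4.
For λ=-2: (A-λI) row 2 is [-18, 6], so an eigenvector is (-1, -3).
For λ=4: (A-λI) row 1 is [-6, 0], so an eigenvector is (0, 1).
General solution: c_1e^(-2t)(-1,-3) + c_2e^(4t)(0,1).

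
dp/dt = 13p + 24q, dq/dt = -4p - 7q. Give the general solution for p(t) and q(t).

Coefficient matrix A = [[13, 24], [-4, -7]].
Characteristic polynomial det(A - λI) = λ^2 - 6λ + 5 = 0.
Eigenvalues λ = 5, 1.
For λ=5: (A-λI) row 1 is [8, 24], so an eigenvector is (-3, 1).
For λ=1: (A-λI) row 1 is [12, 24], so an eigenvector is (-2, 1).
General solution: K_1e^(5t)(-3,1) + K_2e^(t)(-2,1).

p(t) = -3K_1e^(5t) - 2K_2e^(t), q(t) = K_1e^(5t) + K_2e^(t)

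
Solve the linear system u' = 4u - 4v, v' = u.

u(t) = 2C_1e^(2t) + 2C_2te^(2t) + C_2e^(2t), v(t) = C_1e^(2t) + C_2te^(2t)

Coefficient matrix A = [[4, -4], [1, 0]].
Characteristic polynomial det(A - λI) = λ^2 - 4λ + 4 = 0.
Single eigenvalue λ = 2 with algebraic multiplicity 2.
Eigenvector v = (2,1); generalized eigenvector w with (A-λI)w=v is (1,0).
General solution: e^(2t)[C_1·v + C_2·(t·v + w)].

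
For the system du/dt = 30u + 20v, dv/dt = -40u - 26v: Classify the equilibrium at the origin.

A = [[30,20],[-40,-26]]; det(A-λI) = λ^2 - 4λ + 20.
λ = 2 ± 4i: positive real part.

unstable spiral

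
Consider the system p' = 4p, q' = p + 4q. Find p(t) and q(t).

Coefficient matrix A = [[4, 0], [1, 4]].
Characteristic polynomial det(A - λI) = λ^2 - 8λ + 16 = 0.
Single eigenvalue λ = 4 with algebraic multiplicity 2.
Eigenvector v = (0,-1); generalized eigenvector w with (A-λI)w=v is (-1,1).
General solution: e^(4t)[C_1·v + C_2·(t·v + w)].

p(t) = -C_2e^(4t), q(t) = -C_1e^(4t) - C_2te^(4t) + C_2e^(4t)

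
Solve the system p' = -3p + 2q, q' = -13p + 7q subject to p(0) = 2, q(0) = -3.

Coefficient matrix A = [[-3, 2], [-13, 7]].
Characteristic polynomial det(A - λI) = λ^2 - 4λ + 5 = 0.
Eigenvalues λ = 2 ± i (complex conjugate pair).
For λ=2+i: an eigenvector is (1,3) - i(1,2) = (1 - i, 3 - 2i).
A real fundamental pair from Re and Im of e^((2+i)t)v: X_1 = e^(2t)(cos(t)·(1,3) + sin(t)·(1,2)), X_2 = e^(2t)(sin(t)·(1,3) - cos(t)·(1,2)).
General solution: K_1X_1 + K_2X_2.
Applying p(0)=2, q(0)=-3 gives K_1=-7, K_2=-9.

p(t) = -16e^(2t)sin(t) + 2e^(2t)cos(t), q(t) = -41e^(2t)sin(t) - 3e^(2t)cos(t)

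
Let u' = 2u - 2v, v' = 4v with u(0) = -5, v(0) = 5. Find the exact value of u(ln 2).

A = [[2,-2],[0,4]]; eigenvalues λ = 2, 4.
Eigenvectors: (1,0) for λ=2, (-1,1) for λ=4.
From the initial condition, c_1 = 0, c_2 = 5.
u(ln 2) = (0)(2^2)(1) + (5)(2^4)(-1) = -80.

-80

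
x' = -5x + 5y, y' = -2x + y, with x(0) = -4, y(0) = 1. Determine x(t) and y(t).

x(t) = 17e^(-2t)sin(t) - 4e^(-2t)cos(t), y(t) = 11e^(-2t)sin(t) + e^(-2t)cos(t)

Coefficient matrix A = [[-5, 5], [-2, 1]].
Characteristic polynomial det(A - λI) = λ^2 + 4λ + 5 = 0.
Eigenvalues λ = -2 ± i (complex conjugate pair).
For λ=-2+i: an eigenvector is (-2,-1) - i(1,1) = (-2 - i, -1 - i).
A real fundamental pair from Re and Im of e^((-2+i)t)v: X_1 = e^(-2t)(cos(t)·(-2,-1) + sin(t)·(1,1)), X_2 = e^(-2t)(sin(t)·(-2,-1) - cos(t)·(1,1)).
General solution: C_1X_1 + C_2X_2.
Applying x(0)=-4, y(0)=1 gives C_1=5, C_2=-6.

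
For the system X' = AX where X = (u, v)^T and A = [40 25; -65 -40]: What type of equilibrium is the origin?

center

A = [[40,25],[-65,-40]]; det(A-λI) = λ^2 + 25.
λ = 0 ± 5i: zero real part.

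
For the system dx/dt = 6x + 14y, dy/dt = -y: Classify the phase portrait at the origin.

saddle

A = [[6,14],[0,-1]]; det(A-λI) = λ^2 - 5λ - 6.
λ = -1, 6: opposite signs.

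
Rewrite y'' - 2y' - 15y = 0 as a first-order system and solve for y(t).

y(t) = K_1e^(5t) + K_2e^(-3t)

Let x_1 = y, x_2 = y'. Then x_1' = x_2 and x_2' = 15x_1 + 2x_2.
A = [[0,1],[15,2]]; det(A-λI) = λ^2 - 2λ - 15.
Eigenvalues λ = 5, -3 with eigenvectors (1,5), (1,-3).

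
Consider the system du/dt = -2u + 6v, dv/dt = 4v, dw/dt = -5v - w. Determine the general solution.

u(t) = K_1e^(4t) - K_2e^(-2t), v(t) = K_1e^(4t), w(t) = -K_1e^(4t) + K_3e^(-t)

Coefficient matrix A = [[-2, 6, 0], [0, 4, 0], [0, -5, -1]].
det(A - λI) = 0 gives eigenvalues λ = 4, -2, -1.
For λ=4: eigenvector (1,1,-1).
For λ=-2: eigenvector (-1,0,0).
For λ=-1: eigenvector (0,0,1).
General solution: K_1e^(4t)(1,1,-1) + K_2e^(-2t)(-1,0,0) + K_3e^(-t)(0,0,1).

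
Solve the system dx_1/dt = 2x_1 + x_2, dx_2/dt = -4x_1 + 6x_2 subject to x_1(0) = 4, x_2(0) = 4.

Coefficient matrix A = [[2, 1], [-4, 6]].
Characteristic polynomial det(A - λI) = λ^2 - 8λ + 16 = 0.
Single eigenvalue λ = 4 with algebraic multiplicity 2.
Eigenvector v = (1,2); generalized eigenvector w with (A-λI)w=v is (1,3).
General solution: e^(4t)[c_1·v + c_2·(t·v + w)].
Applying x_1(0)=4, x_2(0)=4 gives c_1=8, c_2=-4.

x_1(t) = -4te^(4t) + 4e^(4t), x_2(t) = -8te^(4t) + 4e^(4t)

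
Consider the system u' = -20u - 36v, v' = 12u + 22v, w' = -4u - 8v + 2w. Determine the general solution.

u(t) = -3C_1e^(4t) - 2C_2e^(-2t), v(t) = 2C_1e^(4t) + C_2e^(-2t), w(t) = -2C_1e^(4t) + C_3e^(2t)

Coefficient matrix A = [[-20, -36, 0], [12, 22, 0], [-4, -8, 2]].
det(A - λI) = 0 gives eigenvalues λ = 4, -2, 2.
For λ=4: eigenvector (-3,2,-2).
For λ=-2: eigenvector (-2,1,0).
For λ=2: eigenvector (0,0,1).
General solution: C_1e^(4t)(-3,2,-2) + C_2e^(-2t)(-2,1,0) + C_3e^(2t)(0,0,1).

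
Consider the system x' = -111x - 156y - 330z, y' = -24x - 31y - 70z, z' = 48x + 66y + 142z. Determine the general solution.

x(t) = 9C_1e^(t) - 14C_2e^(-3t) + 6C_3e^(2t), y(t) = 2C_1e^(t) - 3C_2e^(-3t) + 2C_3e^(2t), z(t) = -4C_1e^(t) + 6C_2e^(-3t) - 3C_3e^(2t)

Coefficient matrix A = [[-111, -156, -330], [-24, -31, -70], [48, 66, 142]].
det(A - λI) = 0 gives eigenvalues λ = 1, -3, 2.
For λ=1: eigenvector (9,2,-4).
For λ=-3: eigenvector (-14,-3,6).
For λ=2: eigenvector (6,2,-3).
General solution: C_1e^(t)(9,2,-4) + C_2e^(-3t)(-14,-3,6) + C_3e^(2t)(6,2,-3).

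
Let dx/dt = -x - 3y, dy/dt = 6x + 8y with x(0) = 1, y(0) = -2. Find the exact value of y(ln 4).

A = [[-1,-3],[6,8]]; eigenvalues λ = 2, 5.
Eigenvectors: (1,-1) for λ=2, (1,-2) for λ=5.
From the initial condition, c_1 = 0, c_2 = 1.
y(ln 4) = (0)(4^2)(-1) + (1)(4^5)(-2) = -2048.

-2048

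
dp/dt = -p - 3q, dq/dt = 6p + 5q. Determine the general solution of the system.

Coefficient matrix A = [[-1, -3], [6, 5]].
Characteristic polynomial det(A - λI) = λ^2 - 4λ + 13 = 0.
Eigenvalues λ = 2 ± 3i (complex conjugate pair).
For λ=2+3i: an eigenvector is (1,-1) - i(0,1) = (1, -1 - i).
A real fundamental pair from Re and Im of e^((2+3i)t)v: X_1 = e^(2t)(cos(3t)·(1,-1) + sin(3t)·(0,1)), X_2 = e^(2t)(sin(3t)·(1,-1) - cos(3t)·(0,1)).
General solution: K_1X_1 + K_2X_2.

p(t) = K_1e^(2t)cos(3t) + K_2e^(2t)sin(3t), q(t) = K_1e^(2t)sin(3t) - K_1e^(2t)cos(3t) - K_2e^(2t)sin(3t) - K_2e^(2t)cos(3t)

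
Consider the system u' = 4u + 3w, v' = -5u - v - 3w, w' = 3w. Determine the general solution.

u(t) = K_1e^(4t) - 3K_3e^(3t), v(t) = -K_1e^(4t) + K_2e^(-t) + 3K_3e^(3t), w(t) = K_3e^(3t)

Coefficient matrix A = [[4, 0, 3], [-5, -1, -3], [0, 0, 3]].
det(A - λI) = 0 gives eigenvalues λ = 4, -1, 3.
For λ=4: eigenvector (1,-1,0).
For λ=-1: eigenvector (0,1,0).
For λ=3: eigenvector (-3,3,1).
General solution: K_1e^(4t)(1,-1,0) + K_2e^(-t)(0,1,0) + K_3e^(3t)(-3,3,1).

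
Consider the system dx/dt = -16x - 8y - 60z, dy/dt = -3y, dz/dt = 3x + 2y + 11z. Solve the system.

x(t) = 5c_1e^(-4t) + 4c_2e^(-3t) - 4c_3e^(-t), y(t) = c_2e^(-3t), z(t) = -c_1e^(-4t) - c_2e^(-3t) + c_3e^(-t)

Coefficient matrix A = [[-16, -8, -60], [0, -3, 0], [3, 2, 11]].
det(A - λI) = 0 gives eigenvalues λ = -4, -3, -1.
For λ=-4: eigenvector (5,0,-1).
For λ=-3: eigenvector (4,1,-1).
For λ=-1: eigenvector (-4,0,1).
General solution: c_1e^(-4t)(5,0,-1) + c_2e^(-3t)(4,1,-1) + c_3e^(-t)(-4,0,1).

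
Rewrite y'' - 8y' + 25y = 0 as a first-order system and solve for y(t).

Let x_1 = y, x_2 = y'. Then x_1' = x_2 and x_2' = -25x_1 + 8x_2.
A = [[0,1],[-25,8]]; det(A-λI) = λ^2 - 8λ + 25.
Eigenvalues λ = 4 ± 3i.

y(t) = C_1e^(4t)cos(3t) + C_2e^(4t)sin(3t)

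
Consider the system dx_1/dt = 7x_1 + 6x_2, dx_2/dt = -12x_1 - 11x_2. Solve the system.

Coefficient matrix A = [[7, 6], [-12, -11]].
Characteristic polynomial det(A - λI) = λ^2 + 4λ - 5 = 0.
Eigenvalues λ = -5, 1.
For λ=-5: (A-λI) row 1 is [12, 6], so an eigenvector is (-1, 2).
For λ=1: (A-λI) row 1 is [6, 6], so an eigenvector is (1, -1).
General solution: K_1e^(-5t)(-1,2) + K_2e^(t)(1,-1).

x_1(t) = -K_1e^(-5t) + K_2e^(t), x_2(t) = 2K_1e^(-5t) - K_2e^(t)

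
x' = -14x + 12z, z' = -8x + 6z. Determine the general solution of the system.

x(t) = c_1e^(-2t) + 3c_2e^(-6t), z(t) = c_1e^(-2t) + 2c_2e^(-6t)

Coefficient matrix A = [[-14, 12], [-8, 6]].
Characteristic polynomial det(A - λI) = λ^2 + 8λ + 12 = 0.
Eigenvalues λ = -2, -6.
For λ=-2: (A-λI) row 1 is [-12, 12], so an eigenvector is (1, 1).
For λ=-6: (A-λI) row 1 is [-8, 12], so an eigenvector is (3, 2).
General solution: c_1e^(-2t)(1,1) + c_2e^(-6t)(3,2).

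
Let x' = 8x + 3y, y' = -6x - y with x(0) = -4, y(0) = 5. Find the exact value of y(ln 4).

3104

A = [[8,3],[-6,-1]]; eigenvalues λ = 5, 2.
Eigenvectors: (1,-1) for λ=5, (-1,2) for λ=2.
From the initial condition, c_1 = -3, c_2 = 1.
y(ln 4) = (-3)(4^5)(-1) + (1)(4^2)(2) = 3104.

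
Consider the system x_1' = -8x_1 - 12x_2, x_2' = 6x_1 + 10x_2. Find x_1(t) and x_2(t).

x_1(t) = 2c_1e^(-2t) + c_2e^(4t), x_2(t) = -c_1e^(-2t) - c_2e^(4t)

Coefficient matrix A = [[-8, -12], [6, 10]].
Characteristic polynomial det(A - λI) = λ^2 - 2λ - 8 = 0.
Eigenvalues λ = -2, 4.
For λ=-2: (A-λI) row 1 is [-6, -12], so an eigenvector is (2, -1).
For λ=4: (A-λI) row 1 is [-12, -12], so an eigenvector is (1, -1).
General solution: c_1e^(-2t)(2,-1) + c_2e^(4t)(1,-1).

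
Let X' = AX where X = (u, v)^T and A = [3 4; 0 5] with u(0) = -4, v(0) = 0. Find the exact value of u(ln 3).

A = [[3,4],[0,5]]; eigenvalues λ = 5, 3.
Eigenvectors: (-2,-1) for λ=5, (-1,0) for λ=3.
From the initial condition, c_1 = 0, c_2 = 4.
u(ln 3) = (0)(3^5)(-2) + (4)(3^3)(-1) = -108.

-108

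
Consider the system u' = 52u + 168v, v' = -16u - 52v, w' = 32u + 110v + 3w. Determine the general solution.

u(t) = 7C_1e^(4t) - 3C_3e^(-4t), v(t) = -2C_1e^(4t) + C_3e^(-4t), w(t) = 4C_1e^(4t) + C_2e^(3t) - 2C_3e^(-4t)

Coefficient matrix A = [[52, 168, 0], [-16, -52, 0], [32, 110, 3]].
det(A - λI) = 0 gives eigenvalues λ = 4, 3, -4.
For λ=4: eigenvector (7,-2,4).
For λ=3: eigenvector (0,0,1).
For λ=-4: eigenvector (-3,1,-2).
General solution: C_1e^(4t)(7,-2,4) + C_2e^(3t)(0,0,1) + C_3e^(-4t)(-3,1,-2).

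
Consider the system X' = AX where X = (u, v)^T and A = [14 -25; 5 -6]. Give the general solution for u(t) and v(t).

u(t) = C_1e^(4t)sin(5t) - 2C_1e^(4t)cos(5t) - 2C_2e^(4t)sin(5t) - C_2e^(4t)cos(5t), v(t) = -C_1e^(4t)cos(5t) - C_2e^(4t)sin(5t)

Coefficient matrix A = [[14, -25], [5, -6]].
Characteristic polynomial det(A - λI) = λ^2 - 8λ + 41 = 0.
Eigenvalues λ = 4 ± 5i (complex conjugate pair).
For λ=4+5i: an eigenvector is (-2,-1) - i(1,0) = (-2 - i, -1).
A real fundamental pair from Re and Im of e^((4+5i)t)v: X_1 = e^(4t)(cos(5t)·(-2,-1) + sin(5t)·(1,0)), X_2 = e^(4t)(sin(5t)·(-2,-1) - cos(5t)·(1,0)).
General solution: C_1X_1 + C_2X_2.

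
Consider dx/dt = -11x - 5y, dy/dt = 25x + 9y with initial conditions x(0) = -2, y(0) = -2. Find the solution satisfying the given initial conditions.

x(t) = 6e^(-t)sin(5t) - 2e^(-t)cos(5t), y(t) = -14e^(-t)sin(5t) - 2e^(-t)cos(5t)

Coefficient matrix A = [[-11, -5], [25, 9]].
Characteristic polynomial det(A - λI) = λ^2 + 2λ + 26 = 0.
Eigenvalues λ = -1 ± 5i (complex conjugate pair).
For λ=-1+5i: an eigenvector is (0,-1) - i(1,-2) = (0 - i, -1 + 2i).
A real fundamental pair from Re and Im of e^((-1+5i)t)v: X_1 = e^(-t)(cos(5t)·(0,-1) + sin(5t)·(1,-2)), X_2 = e^(-t)(sin(5t)·(0,-1) - cos(5t)·(1,-2)).
General solution: c_1X_1 + c_2X_2.
Applying x(0)=-2, y(0)=-2 gives c_1=6, c_2=2.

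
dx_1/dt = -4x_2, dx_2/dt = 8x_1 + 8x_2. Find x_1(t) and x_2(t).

x_1(t) = -K_1e^(4t)sin(4t) + K_2e^(4t)cos(4t), x_2(t) = K_1e^(4t)sin(4t) + K_1e^(4t)cos(4t) + K_2e^(4t)sin(4t) - K_2e^(4t)cos(4t)

Coefficient matrix A = [[0, -4], [8, 8]].
Characteristic polynomial det(A - λI) = λ^2 - 8λ + 32 = 0.
Eigenvalues λ = 4 ± 4i (complex conjugate pair).
For λ=4+4i: an eigenvector is (0,1) - i(-1,1) = (0 + i, 1 - i).
A real fundamental pair from Re and Im of e^((4+4i)t)v: X_1 = e^(4t)(cos(4t)·(0,1) + sin(4t)·(-1,1)), X_2 = e^(4t)(sin(4t)·(0,1) - cos(4t)·(-1,1)).
General solution: K_1X_1 + K_2X_2.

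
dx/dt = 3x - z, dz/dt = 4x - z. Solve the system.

Coefficient matrix A = [[3, -1], [4, -1]].
Characteristic polynomial det(A - λI) = λ^2 - 2λ + 1 = 0.
Single eigenvalue λ = 1 with algebraic multiplicity 2.
Eigenvector v = (1,2); generalized eigenvector w with (A-λI)w=v is (0,-1).
General solution: e^(t)[c_1·v + c_2·(t·v + w)].

x(t) = c_1e^(t) + c_2te^(t), z(t) = 2c_1e^(t) + 2c_2te^(t) - c_2e^(t)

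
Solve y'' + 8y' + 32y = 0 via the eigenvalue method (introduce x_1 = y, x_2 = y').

Let x_1 = y, x_2 = y'. Then x_1' = x_2 and x_2' = -32x_1 - 8x_2.
A = [[0,1],[-32,-8]]; det(A-λI) = λ^2 + 8λ + 32.
Eigenvalues λ = -4 ± 4i.

y(t) = C_1e^(-4t)cos(4t) + C_2e^(-4t)sin(4t)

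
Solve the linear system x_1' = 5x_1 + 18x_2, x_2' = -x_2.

Coefficient matrix A = [[5, 18], [0, -1]].
Characteristic polynomial det(A - λI) = λ^2 - 4λ - 5 = 0.
Eigenvalues λ = 5, -1.
For λ=5: (A-λI) row 1 is [0, 18], so an eigenvector is (1, 0).
For λ=-1: (A-λI) row 1 is [6, 18], so an eigenvector is (3, -1).
General solution: C_1e^(5t)(1,0) + C_2e^(-t)(3,-1).

x_1(t) = C_1e^(5t) + 3C_2e^(-t), x_2(t) = -C_2e^(-t)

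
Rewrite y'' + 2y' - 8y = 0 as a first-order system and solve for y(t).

y(t) = C_1e^(-4t) + C_2e^(2t)

Let x_1 = y, x_2 = y'. Then x_1' = x_2 and x_2' = 8x_1 - 2x_2.
A = [[0,1],[8,-2]]; det(A-λI) = λ^2 + 2λ - 8.
Eigenvalues λ = -4, 2 with eigenvectors (1,-4), (1,2).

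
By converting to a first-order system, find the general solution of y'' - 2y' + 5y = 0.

y(t) = K_1e^(t)cos(2t) + K_2e^(t)sin(2t)

Let x_1 = y, x_2 = y'. Then x_1' = x_2 and x_2' = -5x_1 + 2x_2.
A = [[0,1],[-5,2]]; det(A-λI) = λ^2 - 2λ + 5.
Eigenvalues λ = 1 ± 2i.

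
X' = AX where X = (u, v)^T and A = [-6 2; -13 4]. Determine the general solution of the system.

u(t) = c_1e^(-t)sin(t) + c_1e^(-t)cos(t) + c_2e^(-t)sin(t) - c_2e^(-t)cos(t), v(t) = 2c_1e^(-t)sin(t) + 3c_1e^(-t)cos(t) + 3c_2e^(-t)sin(t) - 2c_2e^(-t)cos(t)

Coefficient matrix A = [[-6, 2], [-13, 4]].
Characteristic polynomial det(A - λI) = λ^2 + 2λ + 2 = 0.
Eigenvalues λ = -1 ± i (complex conjugate pair).
For λ=-1+i: an eigenvector is (1,3) - i(1,2) = (1 - i, 3 - 2i).
A real fundamental pair from Re and Im of e^((-1+i)t)v: X_1 = e^(-t)(cos(t)·(1,3) + sin(t)·(1,2)), X_2 = e^(-t)(sin(t)·(1,3) - cos(t)·(1,2)).
General solution: c_1X_1 + c_2X_2.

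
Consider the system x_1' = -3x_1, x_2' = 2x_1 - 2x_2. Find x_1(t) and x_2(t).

Coefficient matrix A = [[-3, 0], [2, -2]].
Characteristic polynomial det(A - λI) = λ^2 + 5λ + 6 = 0.
Eigenvalues λ = -3, -2.
For λ=-3: (A-λI) row 2 is [2, 1], so an eigenvector is (1, -2).
For λ=-2: (A-λI) row 1 is [-1, 0], so an eigenvector is (0, 1).
General solution: K_1e^(-3t)(1,-2) + K_2e^(-2t)(0,1).

x_1(t) = K_1e^(-3t), x_2(t) = -2K_1e^(-3t) + K_2e^(-2t)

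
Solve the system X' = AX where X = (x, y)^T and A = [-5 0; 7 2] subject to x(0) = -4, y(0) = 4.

x(t) = -4e^(-5t), y(t) = 4e^(-5t)

Coefficient matrix A = [[-5, 0], [7, 2]].
Characteristic polynomial det(A - λI) = λ^2 + 3λ - 10 = 0.
Eigenvalues λ = -5, 2.
For λ=-5: (A-λI) row 2 is [7, 7], so an eigenvector is (1, -1).
For λ=2: (A-λI) row 1 is [-7, 0], so an eigenvector is (0, -1).
General solution: c_1e^(-5t)(1,-1) + c_2e^(2t)(0,-1).
Applying x(0)=-4, y(0)=4 gives c_1=-4, c_2=0.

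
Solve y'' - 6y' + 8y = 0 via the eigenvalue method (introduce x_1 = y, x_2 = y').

y(t) = C_1e^(2t) + C_2e^(4t)

Let x_1 = y, x_2 = y'. Then x_1' = x_2 and x_2' = -8x_1 + 6x_2.
A = [[0,1],[-8,6]]; det(A-λI) = λ^2 - 6λ + 8.
Eigenvalues λ = 2, 4 with eigenvectors (1,2), (1,4).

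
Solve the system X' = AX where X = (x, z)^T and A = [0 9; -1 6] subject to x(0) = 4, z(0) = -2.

Coefficient matrix A = [[0, 9], [-1, 6]].
Characteristic polynomial det(A - λI) = λ^2 - 6λ + 9 = 0.
Single eigenvalue λ = 3 with algebraic multiplicity 2.
Eigenvector v = (-3,-1); generalized eigenvector w with (A-λI)w=v is (-2,-1).
General solution: e^(3t)[C_1·v + C_2·(t·v + w)].
Applying x(0)=4, z(0)=-2 gives C_1=-8, C_2=10.

x(t) = -30te^(3t) + 4e^(3t), z(t) = -10te^(3t) - 2e^(3t)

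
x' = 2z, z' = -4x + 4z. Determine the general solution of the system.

Coefficient matrix A = [[0, 2], [-4, 4]].
Characteristic polynomial det(A - λI) = λ^2 - 4λ + 8 = 0.
Eigenvalues λ = 2 ± 2i (complex conjugate pair).
For λ=2+2i: an eigenvector is (-1,-1) - i(0,1) = (-1, -1 - i).
A real fundamental pair from Re and Im of e^((2+2i)t)v: X_1 = e^(2t)(cos(2t)·(-1,-1) + sin(2t)·(0,1)), X_2 = e^(2t)(sin(2t)·(-1,-1) - cos(2t)·(0,1)).
General solution: C_1X_1 + C_2X_2.

x(t) = -C_1e^(2t)cos(2t) - C_2e^(2t)sin(2t), z(t) = C_1e^(2t)sin(2t) - C_1e^(2t)cos(2t) - C_2e^(2t)sin(2t) - C_2e^(2t)cos(2t)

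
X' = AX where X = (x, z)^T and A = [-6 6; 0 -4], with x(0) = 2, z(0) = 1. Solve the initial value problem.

x(t) = 3e^(-4t) - e^(-6t), z(t) = e^(-4t)

Coefficient matrix A = [[-6, 6], [0, -4]].
Characteristic polynomial det(A - λI) = λ^2 + 10λ + 24 = 0.
Eigenvalues λ = -4, -6.
For λ=-4: (A-λI) row 1 is [-2, 6], so an eigenvector is (-3, -1).
For λ=-6: (A-λI) row 1 is [0, 6], so an eigenvector is (-1, 0).
General solution: c_1e^(-4t)(-3,-1) + c_2e^(-6t)(-1,0).
Applying x(0)=2, z(0)=1 gives c_1=-1, c_2=1.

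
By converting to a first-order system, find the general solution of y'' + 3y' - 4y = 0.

Let x_1 = y, x_2 = y'. Then x_1' = x_2 and x_2' = 4x_1 - 3x_2.
A = [[0,1],[4,-3]]; det(A-λI) = λ^2 + 3λ - 4.
Eigenvalues λ = 1, -4 with eigenvectors (1,1), (1,-4).

y(t) = C_1e^(t) + C_2e^(-4t)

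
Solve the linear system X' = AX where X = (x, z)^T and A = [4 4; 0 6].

x(t) = -2c_1e^(6t) + c_2e^(4t), z(t) = -c_1e^(6t)

Coefficient matrix A = [[4, 4], [0, 6]].
Characteristic polynomial det(A - λI) = λ^2 - 10λ + 24 = 0.
Eigenvalues λ = 6, 4.
For λ=6: (A-λI) row 1 is [-2, 4], so an eigenvector is (-2, -1).
For λ=4: (A-λI) row 1 is [0, 4], so an eigenvector is (1, 0).
General solution: c_1e^(6t)(-2,-1) + c_2e^(4t)(1,0).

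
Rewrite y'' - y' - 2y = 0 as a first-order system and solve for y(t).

Let x_1 = y, x_2 = y'. Then x_1' = x_2 and x_2' = 2x_1 + x_2.
A = [[0,1],[2,1]]; det(A-λI) = λ^2 - λ - 2.
Eigenvalues λ = 2, -1 with eigenvectors (1,2), (1,-1).

y(t) = C_1e^(2t) + C_2e^(-t)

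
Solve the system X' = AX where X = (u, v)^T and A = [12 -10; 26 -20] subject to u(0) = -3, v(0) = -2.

Coefficient matrix A = [[12, -10], [26, -20]].
Characteristic polynomial det(A - λI) = λ^2 + 8λ + 20 = 0.
Eigenvalues λ = -4 ± 2i (complex conjugate pair).
For λ=-4+2i: an eigenvector is (-2,-3) - i(-1,-2) = (-2 + i, -3 + 2i).
A real fundamental pair from Re and Im of e^((-4+2i)t)v: X_1 = e^(-4t)(cos(2t)·(-2,-3) + sin(2t)·(-1,-2)), X_2 = e^(-4t)(sin(2t)·(-2,-3) - cos(2t)·(-1,-2)).
General solution: C_1X_1 + C_2X_2.
Applying u(0)=-3, v(0)=-2 gives C_1=4, C_2=5.

u(t) = -14e^(-4t)sin(2t) - 3e^(-4t)cos(2t), v(t) = -23e^(-4t)sin(2t) - 2e^(-4t)cos(2t)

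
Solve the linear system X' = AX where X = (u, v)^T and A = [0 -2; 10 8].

u(t) = K_1e^(4t)sin(2t) - K_2e^(4t)cos(2t), v(t) = -2K_1e^(4t)sin(2t) - K_1e^(4t)cos(2t) - K_2e^(4t)sin(2t) + 2K_2e^(4t)cos(2t)

Coefficient matrix A = [[0, -2], [10, 8]].
Characteristic polynomial det(A - λI) = λ^2 - 8λ + 20 = 0.
Eigenvalues λ = 4 ± 2i (complex conjugate pair).
For λ=4+2i: an eigenvector is (0,-1) - i(1,-2) = (0 - i, -1 + 2i).
A real fundamental pair from Re and Im of e^((4+2i)t)v: X_1 = e^(4t)(cos(2t)·(0,-1) + sin(2t)·(1,-2)), X_2 = e^(4t)(sin(2t)·(0,-1) - cos(2t)·(1,-2)).
General solution: K_1X_1 + K_2X_2.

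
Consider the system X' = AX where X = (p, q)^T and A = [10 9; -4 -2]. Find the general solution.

Coefficient matrix A = [[10, 9], [-4, -2]].
Characteristic polynomial det(A - λI) = λ^2 - 8λ + 16 = 0.
Single eigenvalue λ = 4 with algebraic multiplicity 2.
Eigenvector v = (3,-2); generalized eigenvector w with (A-λI)w=v is (-1,1).
General solution: e^(4t)[K_1·v + K_2·(t·v + w)].

p(t) = 3K_1e^(4t) + 3K_2te^(4t) - K_2e^(4t), q(t) = -2K_1e^(4t) - 2K_2te^(4t) + K_2e^(4t)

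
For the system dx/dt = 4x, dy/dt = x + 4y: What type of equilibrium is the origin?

A = [[4,0],[1,4]]; det(A-λI) = λ^2 - 8λ + 16.
repeated λ = 4 with a single eigenvector.

unstable improper node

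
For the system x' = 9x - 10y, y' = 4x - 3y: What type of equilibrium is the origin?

unstable spiral

A = [[9,-10],[4,-3]]; det(A-λI) = λ^2 - 6λ + 13.
λ = 3 ± 2i: positive real part.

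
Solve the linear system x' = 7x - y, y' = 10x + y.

Coefficient matrix A = [[7, -1], [10, 1]].
Characteristic polynomial det(A - λI) = λ^2 - 8λ + 17 = 0.
Eigenvalues λ = 4 ± i (complex conjugate pair).
For λ=4+i: an eigenvector is (0,1) - i(-1,-3) = (0 + i, 1 + 3i).
A real fundamental pair from Re and Im of e^((4+i)t)v: X_1 = e^(4t)(cos(t)·(0,1) + sin(t)·(-1,-3)), X_2 = e^(4t)(sin(t)·(0,1) - cos(t)·(-1,-3)).
General solution: K_1X_1 + K_2X_2.

x(t) = -K_1e^(4t)sin(t) + K_2e^(4t)cos(t), y(t) = -3K_1e^(4t)sin(t) + K_1e^(4t)cos(t) + K_2e^(4t)sin(t) + 3K_2e^(4t)cos(t)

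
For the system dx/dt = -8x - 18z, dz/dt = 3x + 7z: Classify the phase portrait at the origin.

saddle

A = [[-8,-18],[3,7]]; det(A-λI) = λ^2 + λ - 2.
λ = -2, 1: opposite signs.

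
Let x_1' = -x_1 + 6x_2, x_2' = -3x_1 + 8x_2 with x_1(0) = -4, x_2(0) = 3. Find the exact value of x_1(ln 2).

264

A = [[-1,6],[-3,8]]; eigenvalues λ = 5, 2.
Eigenvectors: (1,1) for λ=5, (2,1) for λ=2.
From the initial condition, c_1 = 10, c_2 = -7.
x_1(ln 2) = (10)(2^5)(1) + (-7)(2^2)(2) = 264.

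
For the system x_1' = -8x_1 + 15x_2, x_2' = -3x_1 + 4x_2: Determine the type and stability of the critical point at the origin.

A = [[-8,15],[-3,4]]; det(A-λI) = λ^2 + 4λ + 13.
λ = -2 ± 3i: negative real part.

stable spiral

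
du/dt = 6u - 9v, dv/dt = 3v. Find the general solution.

Coefficient matrix A = [[6, -9], [0, 3]].
Characteristic polynomial det(A - λI) = λ^2 - 9λ + 18 = 0.
Eigenvalues λ = 3, 6.
For λ=3: (A-λI) row 1 is [3, -9], so an eigenvector is (3, 1).
For λ=6: (A-λI) row 1 is [0, -9], so an eigenvector is (1, 0).
General solution: c_1e^(3t)(3,1) + c_2e^(6t)(1,0).

u(t) = 3c_1e^(3t) + c_2e^(6t), v(t) = c_1e^(3t)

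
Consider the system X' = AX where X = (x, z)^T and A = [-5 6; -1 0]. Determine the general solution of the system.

Coefficient matrix A = [[-5, 6], [-1, 0]].
Characteristic polynomial det(A - λI) = λ^2 + 5λ + 6 = 0.
Eigenvalues λ = -2, -3.
For λ=-2: (A-λI) row 1 is [-3, 6], so an eigenvector is (-2, -1).
For λ=-3: (A-λI) row 1 is [-2, 6], so an eigenvector is (-3, -1).
General solution: C_1e^(-2t)(-2,-1) + C_2e^(-3t)(-3,-1).

x(t) = -2C_1e^(-2t) - 3C_2e^(-3t), z(t) = -C_1e^(-2t) - C_2e^(-3t)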